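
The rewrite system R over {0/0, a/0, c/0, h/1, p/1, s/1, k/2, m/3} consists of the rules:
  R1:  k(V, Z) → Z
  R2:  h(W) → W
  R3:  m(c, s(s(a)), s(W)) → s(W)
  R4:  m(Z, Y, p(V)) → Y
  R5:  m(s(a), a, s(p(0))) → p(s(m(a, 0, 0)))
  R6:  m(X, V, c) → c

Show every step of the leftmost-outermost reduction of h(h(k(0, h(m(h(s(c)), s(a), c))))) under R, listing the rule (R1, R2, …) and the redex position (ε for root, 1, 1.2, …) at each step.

c

1. h(h(k(0, h(m(h(s(c)), s(a), c)))))  →  h(k(0, h(m(h(s(c)), s(a), c))))   [R2 at ε]
2. h(k(0, h(m(h(s(c)), s(a), c))))  →  k(0, h(m(h(s(c)), s(a), c)))   [R2 at ε]
3. k(0, h(m(h(s(c)), s(a), c)))  →  h(m(h(s(c)), s(a), c))   [R1 at ε]
4. h(m(h(s(c)), s(a), c))  →  m(h(s(c)), s(a), c)   [R2 at ε]
5. m(h(s(c)), s(a), c)  →  c   [R6 at ε]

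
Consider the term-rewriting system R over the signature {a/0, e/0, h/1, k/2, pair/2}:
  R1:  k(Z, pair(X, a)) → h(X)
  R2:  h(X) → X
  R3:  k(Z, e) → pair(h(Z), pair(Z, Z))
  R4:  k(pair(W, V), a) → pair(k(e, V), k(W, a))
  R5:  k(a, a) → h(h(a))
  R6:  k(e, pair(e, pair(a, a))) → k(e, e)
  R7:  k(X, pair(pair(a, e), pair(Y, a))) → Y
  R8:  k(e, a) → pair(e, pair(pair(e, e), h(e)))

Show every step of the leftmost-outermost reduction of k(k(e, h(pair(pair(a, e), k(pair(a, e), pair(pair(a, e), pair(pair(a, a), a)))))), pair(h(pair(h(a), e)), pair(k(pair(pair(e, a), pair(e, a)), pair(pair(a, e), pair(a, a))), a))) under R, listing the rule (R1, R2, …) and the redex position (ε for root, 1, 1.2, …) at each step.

a

1. k(k(e, h(pair(pair(a, e), k(pair(a, e), pair(pair(a, e), pair(pair(a, a), a)))))), pair(h(pair(h(a), e)), pair(k(pair(pair(e, a), pair(e, a)), pair(pair(a, e), pair(a, a))), a)))  →  k(k(e, pair(pair(a, e), k(pair(a, e), pair(pair(a, e), pair(pair(a, a), a))))), pair(h(pair(h(a), e)), pair(k(pair(pair(e, a), pair(e, a)), pair(pair(a, e), pair(a, a))), a)))   [R2 at 1.2]
2. k(k(e, pair(pair(a, e), k(pair(a, e), pair(pair(a, e), pair(pair(a, a), a))))), pair(h(pair(h(a), e)), pair(k(pair(pair(e, a), pair(e, a)), pair(pair(a, e), pair(a, a))), a)))  →  k(k(e, pair(pair(a, e), pair(a, a))), pair(h(pair(h(a), e)), pair(k(pair(pair(e, a), pair(e, a)), pair(pair(a, e), pair(a, a))), a)))   [R7 at 1.2.2]
3. k(k(e, pair(pair(a, e), pair(a, a))), pair(h(pair(h(a), e)), pair(k(pair(pair(e, a), pair(e, a)), pair(pair(a, e), pair(a, a))), a)))  →  k(a, pair(h(pair(h(a), e)), pair(k(pair(pair(e, a), pair(e, a)), pair(pair(a, e), pair(a, a))), a)))   [R7 at 1]
4. k(a, pair(h(pair(h(a), e)), pair(k(pair(pair(e, a), pair(e, a)), pair(pair(a, e), pair(a, a))), a)))  →  k(a, pair(pair(h(a), e), pair(k(pair(pair(e, a), pair(e, a)), pair(pair(a, e), pair(a, a))), a)))   [R2 at 2.1]
5. k(a, pair(pair(h(a), e), pair(k(pair(pair(e, a), pair(e, a)), pair(pair(a, e), pair(a, a))), a)))  →  k(a, pair(pair(a, e), pair(k(pair(pair(e, a), pair(e, a)), pair(pair(a, e), pair(a, a))), a)))   [R2 at 2.1.1]
6. k(a, pair(pair(a, e), pair(k(pair(pair(e, a), pair(e, a)), pair(pair(a, e), pair(a, a))), a)))  →  k(pair(pair(e, a), pair(e, a)), pair(pair(a, e), pair(a, a)))   [R7 at ε]
7. k(pair(pair(e, a), pair(e, a)), pair(pair(a, e), pair(a, a)))  →  a   [R7 at ε]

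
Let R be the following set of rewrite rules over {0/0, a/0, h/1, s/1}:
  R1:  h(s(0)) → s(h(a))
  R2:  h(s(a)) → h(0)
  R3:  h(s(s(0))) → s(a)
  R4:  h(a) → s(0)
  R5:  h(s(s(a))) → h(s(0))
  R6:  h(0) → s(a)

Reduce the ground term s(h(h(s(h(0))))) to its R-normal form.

1. s(h(h(s(h(0)))))  →  s(h(h(s(s(a)))))   [R6 at 1.1.1.1]
2. s(h(h(s(s(a)))))  →  s(h(h(s(0))))   [R5 at 1.1]
3. s(h(h(s(0))))  →  s(h(s(h(a))))   [R1 at 1.1]
4. s(h(s(h(a))))  →  s(h(s(s(0))))   [R4 at 1.1.1]
5. s(h(s(s(0))))  →  s(s(a))   [R3 at 1]

s(s(a))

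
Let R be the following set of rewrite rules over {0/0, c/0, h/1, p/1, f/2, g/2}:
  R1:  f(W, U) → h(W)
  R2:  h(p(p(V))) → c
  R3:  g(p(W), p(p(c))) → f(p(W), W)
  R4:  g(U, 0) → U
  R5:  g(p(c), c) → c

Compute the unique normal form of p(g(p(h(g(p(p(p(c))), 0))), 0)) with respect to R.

1. p(g(p(h(g(p(p(p(c))), 0))), 0))  →  p(p(h(g(p(p(p(c))), 0))))   [R4 at 1]
2. p(p(h(g(p(p(p(c))), 0))))  →  p(p(h(p(p(p(c))))))   [R4 at 1.1.1]
3. p(p(h(p(p(p(c))))))  →  p(p(c))   [R2 at 1.1]

p(p(c))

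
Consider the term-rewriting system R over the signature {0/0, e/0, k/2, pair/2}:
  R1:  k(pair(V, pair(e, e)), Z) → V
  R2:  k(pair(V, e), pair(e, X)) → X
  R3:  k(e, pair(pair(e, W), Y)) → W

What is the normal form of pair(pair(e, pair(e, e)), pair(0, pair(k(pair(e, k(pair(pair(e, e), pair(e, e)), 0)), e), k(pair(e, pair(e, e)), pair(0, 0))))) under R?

pair(pair(e, pair(e, e)), pair(0, pair(e, e)))

1. pair(pair(e, pair(e, e)), pair(0, pair(k(pair(e, k(pair(pair(e, e), pair(e, e)), 0)), e), k(pair(e, pair(e, e)), pair(0, 0)))))  →  pair(pair(e, pair(e, e)), pair(0, pair(k(pair(e, pair(e, e)), e), k(pair(e, pair(e, e)), pair(0, 0)))))   [R1 at 2.2.1.1.2]
2. pair(pair(e, pair(e, e)), pair(0, pair(k(pair(e, pair(e, e)), e), k(pair(e, pair(e, e)), pair(0, 0)))))  →  pair(pair(e, pair(e, e)), pair(0, pair(e, k(pair(e, pair(e, e)), pair(0, 0)))))   [R1 at 2.2.1]
3. pair(pair(e, pair(e, e)), pair(0, pair(e, k(pair(e, pair(e, e)), pair(0, 0)))))  →  pair(pair(e, pair(e, e)), pair(0, pair(e, e)))   [R1 at 2.2.2]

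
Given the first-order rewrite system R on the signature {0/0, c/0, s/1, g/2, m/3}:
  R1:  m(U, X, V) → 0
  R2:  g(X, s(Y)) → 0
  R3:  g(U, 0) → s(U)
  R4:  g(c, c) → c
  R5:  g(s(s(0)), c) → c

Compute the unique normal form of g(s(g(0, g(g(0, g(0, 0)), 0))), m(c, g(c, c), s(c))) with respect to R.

s(s(0))

1. g(s(g(0, g(g(0, g(0, 0)), 0))), m(c, g(c, c), s(c)))  →  g(s(g(0, s(g(0, g(0, 0))))), m(c, g(c, c), s(c)))   [R3 at 1.1.2]
2. g(s(g(0, s(g(0, g(0, 0))))), m(c, g(c, c), s(c)))  →  g(s(0), m(c, g(c, c), s(c)))   [R2 at 1.1]
3. g(s(0), m(c, g(c, c), s(c)))  →  g(s(0), 0)   [R1 at 2]
4. g(s(0), 0)  →  s(s(0))   [R3 at ε]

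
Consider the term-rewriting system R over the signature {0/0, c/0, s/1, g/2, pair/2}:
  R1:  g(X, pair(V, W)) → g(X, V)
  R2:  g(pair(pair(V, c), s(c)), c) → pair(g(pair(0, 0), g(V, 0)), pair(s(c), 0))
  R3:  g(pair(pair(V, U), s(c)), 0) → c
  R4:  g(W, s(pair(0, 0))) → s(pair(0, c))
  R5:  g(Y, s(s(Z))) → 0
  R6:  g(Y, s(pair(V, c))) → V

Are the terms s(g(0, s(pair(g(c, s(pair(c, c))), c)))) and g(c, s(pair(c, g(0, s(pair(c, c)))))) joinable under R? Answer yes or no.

Reduce t₁ = s(g(0, s(pair(g(c, s(pair(c, c))), c)))):
1. s(g(0, s(pair(g(c, s(pair(c, c))), c))))  →  s(g(c, s(pair(c, c))))   [R6 at 1]
2. s(g(c, s(pair(c, c))))  →  s(c)   [R6 at 1]

Reduce t₂ = g(c, s(pair(c, g(0, s(pair(c, c)))))):
1. g(c, s(pair(c, g(0, s(pair(c, c))))))  →  g(c, s(pair(c, c)))   [R6 at 2.1.2]
2. g(c, s(pair(c, c)))  →  c   [R6 at ε]

no — NF(t₁) = s(c), NF(t₂) = c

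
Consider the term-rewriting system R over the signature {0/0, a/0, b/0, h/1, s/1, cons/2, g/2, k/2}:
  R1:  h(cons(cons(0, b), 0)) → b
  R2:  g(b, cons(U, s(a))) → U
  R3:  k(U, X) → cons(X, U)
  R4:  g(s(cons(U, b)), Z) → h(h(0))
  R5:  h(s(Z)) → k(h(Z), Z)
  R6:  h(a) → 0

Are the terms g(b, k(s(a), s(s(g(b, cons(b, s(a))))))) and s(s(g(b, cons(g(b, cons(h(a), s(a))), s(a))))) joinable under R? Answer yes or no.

Reduce t₁ = g(b, k(s(a), s(s(g(b, cons(b, s(a))))))):
1. g(b, k(s(a), s(s(g(b, cons(b, s(a)))))))  →  g(b, cons(s(s(g(b, cons(b, s(a))))), s(a)))   [R3 at 2]
2. g(b, cons(s(s(g(b, cons(b, s(a))))), s(a)))  →  s(s(g(b, cons(b, s(a)))))   [R2 at ε]
3. s(s(g(b, cons(b, s(a)))))  →  s(s(b))   [R2 at 1.1]

Reduce t₂ = s(s(g(b, cons(g(b, cons(h(a), s(a))), s(a))))):
1. s(s(g(b, cons(g(b, cons(h(a), s(a))), s(a)))))  →  s(s(g(b, cons(h(a), s(a)))))   [R2 at 1.1]
2. s(s(g(b, cons(h(a), s(a)))))  →  s(s(h(a)))   [R2 at 1.1]
3. s(s(h(a)))  →  s(s(0))   [R6 at 1.1]

no — NF(t₁) = s(s(b)), NF(t₂) = s(s(0))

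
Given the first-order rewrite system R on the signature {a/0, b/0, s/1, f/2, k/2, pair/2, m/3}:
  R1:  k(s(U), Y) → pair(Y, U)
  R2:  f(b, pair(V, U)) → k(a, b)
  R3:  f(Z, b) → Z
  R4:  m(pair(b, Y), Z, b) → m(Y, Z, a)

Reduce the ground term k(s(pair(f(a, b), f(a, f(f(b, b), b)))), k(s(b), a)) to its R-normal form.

pair(pair(a, b), pair(a, a))

1. k(s(pair(f(a, b), f(a, f(f(b, b), b)))), k(s(b), a))  →  pair(k(s(b), a), pair(f(a, b), f(a, f(f(b, b), b))))   [R1 at ε]
2. pair(k(s(b), a), pair(f(a, b), f(a, f(f(b, b), b))))  →  pair(pair(a, b), pair(f(a, b), f(a, f(f(b, b), b))))   [R1 at 1]
3. pair(pair(a, b), pair(f(a, b), f(a, f(f(b, b), b))))  →  pair(pair(a, b), pair(a, f(a, f(f(b, b), b))))   [R3 at 2.1]
4. pair(pair(a, b), pair(a, f(a, f(f(b, b), b))))  →  pair(pair(a, b), pair(a, f(a, f(b, b))))   [R3 at 2.2.2]
5. pair(pair(a, b), pair(a, f(a, f(b, b))))  →  pair(pair(a, b), pair(a, f(a, b)))   [R3 at 2.2.2]
6. pair(pair(a, b), pair(a, f(a, b)))  →  pair(pair(a, b), pair(a, a))   [R3 at 2.2]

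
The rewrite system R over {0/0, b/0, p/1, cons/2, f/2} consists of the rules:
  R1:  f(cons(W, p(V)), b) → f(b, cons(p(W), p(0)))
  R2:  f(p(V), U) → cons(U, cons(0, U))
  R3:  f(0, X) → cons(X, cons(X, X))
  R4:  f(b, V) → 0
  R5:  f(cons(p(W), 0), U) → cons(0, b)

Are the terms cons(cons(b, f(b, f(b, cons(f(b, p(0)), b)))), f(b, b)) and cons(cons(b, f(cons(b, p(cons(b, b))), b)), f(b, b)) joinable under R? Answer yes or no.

yes — NF(t₁) = cons(cons(b, 0), 0), NF(t₂) = cons(cons(b, 0), 0)

Reduce t₁ = cons(cons(b, f(b, f(b, cons(f(b, p(0)), b)))), f(b, b)):
1. cons(cons(b, f(b, f(b, cons(f(b, p(0)), b)))), f(b, b))  →  cons(cons(b, 0), f(b, b))   [R4 at 1.2]
2. cons(cons(b, 0), f(b, b))  →  cons(cons(b, 0), 0)   [R4 at 2]

Reduce t₂ = cons(cons(b, f(cons(b, p(cons(b, b))), b)), f(b, b)):
1. cons(cons(b, f(cons(b, p(cons(b, b))), b)), f(b, b))  →  cons(cons(b, f(b, cons(p(b), p(0)))), f(b, b))   [R1 at 1.2]
2. cons(cons(b, f(b, cons(p(b), p(0)))), f(b, b))  →  cons(cons(b, 0), f(b, b))   [R4 at 1.2]
3. cons(cons(b, 0), f(b, b))  →  cons(cons(b, 0), 0)   [R4 at 2]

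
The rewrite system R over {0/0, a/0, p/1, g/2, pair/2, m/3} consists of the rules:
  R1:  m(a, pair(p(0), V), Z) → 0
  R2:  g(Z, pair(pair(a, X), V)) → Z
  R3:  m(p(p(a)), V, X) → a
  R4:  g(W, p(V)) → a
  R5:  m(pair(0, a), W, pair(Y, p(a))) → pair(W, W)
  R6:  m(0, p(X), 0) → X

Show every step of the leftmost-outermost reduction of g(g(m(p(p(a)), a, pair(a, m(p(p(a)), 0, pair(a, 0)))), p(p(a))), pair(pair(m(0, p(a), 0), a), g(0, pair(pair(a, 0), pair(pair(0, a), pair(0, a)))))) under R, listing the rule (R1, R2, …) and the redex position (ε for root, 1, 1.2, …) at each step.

a

1. g(g(m(p(p(a)), a, pair(a, m(p(p(a)), 0, pair(a, 0)))), p(p(a))), pair(pair(m(0, p(a), 0), a), g(0, pair(pair(a, 0), pair(pair(0, a), pair(0, a))))))  →  g(a, pair(pair(m(0, p(a), 0), a), g(0, pair(pair(a, 0), pair(pair(0, a), pair(0, a))))))   [R4 at 1]
2. g(a, pair(pair(m(0, p(a), 0), a), g(0, pair(pair(a, 0), pair(pair(0, a), pair(0, a))))))  →  g(a, pair(pair(a, a), g(0, pair(pair(a, 0), pair(pair(0, a), pair(0, a))))))   [R6 at 2.1.1]
3. g(a, pair(pair(a, a), g(0, pair(pair(a, 0), pair(pair(0, a), pair(0, a))))))  →  a   [R2 at ε]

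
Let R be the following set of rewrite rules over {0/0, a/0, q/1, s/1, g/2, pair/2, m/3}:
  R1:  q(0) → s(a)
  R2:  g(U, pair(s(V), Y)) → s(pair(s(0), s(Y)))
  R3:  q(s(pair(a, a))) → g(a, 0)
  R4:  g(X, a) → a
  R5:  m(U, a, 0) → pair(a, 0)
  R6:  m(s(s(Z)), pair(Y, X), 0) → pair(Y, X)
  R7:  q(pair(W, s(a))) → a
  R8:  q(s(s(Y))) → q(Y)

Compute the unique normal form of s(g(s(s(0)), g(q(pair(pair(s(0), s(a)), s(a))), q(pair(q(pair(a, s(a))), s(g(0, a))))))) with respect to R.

s(a)

1. s(g(s(s(0)), g(q(pair(pair(s(0), s(a)), s(a))), q(pair(q(pair(a, s(a))), s(g(0, a)))))))  →  s(g(s(s(0)), g(a, q(pair(q(pair(a, s(a))), s(g(0, a)))))))   [R7 at 1.2.1]
2. s(g(s(s(0)), g(a, q(pair(q(pair(a, s(a))), s(g(0, a)))))))  →  s(g(s(s(0)), g(a, q(pair(a, s(g(0, a)))))))   [R7 at 1.2.2.1.1]
3. s(g(s(s(0)), g(a, q(pair(a, s(g(0, a)))))))  →  s(g(s(s(0)), g(a, q(pair(a, s(a))))))   [R4 at 1.2.2.1.2.1]
4. s(g(s(s(0)), g(a, q(pair(a, s(a))))))  →  s(g(s(s(0)), g(a, a)))   [R7 at 1.2.2]
5. s(g(s(s(0)), g(a, a)))  →  s(g(s(s(0)), a))   [R4 at 1.2]
6. s(g(s(s(0)), a))  →  s(a)   [R4 at 1]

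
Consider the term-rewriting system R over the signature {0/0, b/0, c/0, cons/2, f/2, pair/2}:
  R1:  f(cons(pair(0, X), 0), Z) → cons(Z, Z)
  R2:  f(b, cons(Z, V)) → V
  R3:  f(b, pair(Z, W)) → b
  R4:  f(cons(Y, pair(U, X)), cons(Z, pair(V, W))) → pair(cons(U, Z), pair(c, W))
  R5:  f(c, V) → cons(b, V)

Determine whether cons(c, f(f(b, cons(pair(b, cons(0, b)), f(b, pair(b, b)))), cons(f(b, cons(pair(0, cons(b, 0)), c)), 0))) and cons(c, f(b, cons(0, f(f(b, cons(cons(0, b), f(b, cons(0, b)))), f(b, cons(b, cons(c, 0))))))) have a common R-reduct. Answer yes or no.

yes — NF(t₁) = cons(c, 0), NF(t₂) = cons(c, 0)

Reduce t₁ = cons(c, f(f(b, cons(pair(b, cons(0, b)), f(b, pair(b, b)))), cons(f(b, cons(pair(0, cons(b, 0)), c)), 0))):
1. cons(c, f(f(b, cons(pair(b, cons(0, b)), f(b, pair(b, b)))), cons(f(b, cons(pair(0, cons(b, 0)), c)), 0)))  →  cons(c, f(f(b, pair(b, b)), cons(f(b, cons(pair(0, cons(b, 0)), c)), 0)))   [R2 at 2.1]
2. cons(c, f(f(b, pair(b, b)), cons(f(b, cons(pair(0, cons(b, 0)), c)), 0)))  →  cons(c, f(b, cons(f(b, cons(pair(0, cons(b, 0)), c)), 0)))   [R3 at 2.1]
3. cons(c, f(b, cons(f(b, cons(pair(0, cons(b, 0)), c)), 0)))  →  cons(c, 0)   [R2 at 2]

Reduce t₂ = cons(c, f(b, cons(0, f(f(b, cons(cons(0, b), f(b, cons(0, b)))), f(b, cons(b, cons(c, 0))))))):
1. cons(c, f(b, cons(0, f(f(b, cons(cons(0, b), f(b, cons(0, b)))), f(b, cons(b, cons(c, 0)))))))  →  cons(c, f(f(b, cons(cons(0, b), f(b, cons(0, b)))), f(b, cons(b, cons(c, 0)))))   [R2 at 2]
2. cons(c, f(f(b, cons(cons(0, b), f(b, cons(0, b)))), f(b, cons(b, cons(c, 0)))))  →  cons(c, f(f(b, cons(0, b)), f(b, cons(b, cons(c, 0)))))   [R2 at 2.1]
3. cons(c, f(f(b, cons(0, b)), f(b, cons(b, cons(c, 0)))))  →  cons(c, f(b, f(b, cons(b, cons(c, 0)))))   [R2 at 2.1]
4. cons(c, f(b, f(b, cons(b, cons(c, 0)))))  →  cons(c, f(b, cons(c, 0)))   [R2 at 2.2]
5. cons(c, f(b, cons(c, 0)))  →  cons(c, 0)   [R2 at 2]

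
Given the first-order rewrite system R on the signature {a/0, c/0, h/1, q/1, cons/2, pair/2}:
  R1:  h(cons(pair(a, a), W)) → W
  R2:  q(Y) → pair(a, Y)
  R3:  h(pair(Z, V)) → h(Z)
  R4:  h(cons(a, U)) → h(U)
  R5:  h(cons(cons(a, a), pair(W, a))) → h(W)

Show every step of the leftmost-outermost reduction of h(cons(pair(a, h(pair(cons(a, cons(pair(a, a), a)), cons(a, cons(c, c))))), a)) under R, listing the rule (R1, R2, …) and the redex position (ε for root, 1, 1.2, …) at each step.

a

1. h(cons(pair(a, h(pair(cons(a, cons(pair(a, a), a)), cons(a, cons(c, c))))), a))  →  h(cons(pair(a, h(cons(a, cons(pair(a, a), a)))), a))   [R3 at 1.1.2]
2. h(cons(pair(a, h(cons(a, cons(pair(a, a), a)))), a))  →  h(cons(pair(a, h(cons(pair(a, a), a))), a))   [R4 at 1.1.2]
3. h(cons(pair(a, h(cons(pair(a, a), a))), a))  →  h(cons(pair(a, a), a))   [R1 at 1.1.2]
4. h(cons(pair(a, a), a))  →  a   [R1 at ε]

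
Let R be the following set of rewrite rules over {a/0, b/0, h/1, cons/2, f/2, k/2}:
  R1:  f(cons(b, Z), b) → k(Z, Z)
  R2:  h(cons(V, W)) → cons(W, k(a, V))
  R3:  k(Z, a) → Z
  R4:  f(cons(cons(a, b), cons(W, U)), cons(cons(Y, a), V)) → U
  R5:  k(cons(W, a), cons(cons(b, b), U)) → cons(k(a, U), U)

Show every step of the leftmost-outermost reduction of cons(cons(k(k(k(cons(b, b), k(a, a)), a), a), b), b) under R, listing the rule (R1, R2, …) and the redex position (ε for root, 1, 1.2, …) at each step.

1. cons(cons(k(k(k(cons(b, b), k(a, a)), a), a), b), b)  →  cons(cons(k(k(cons(b, b), k(a, a)), a), b), b)   [R3 at 1.1]
2. cons(cons(k(k(cons(b, b), k(a, a)), a), b), b)  →  cons(cons(k(cons(b, b), k(a, a)), b), b)   [R3 at 1.1]
3. cons(cons(k(cons(b, b), k(a, a)), b), b)  →  cons(cons(k(cons(b, b), a), b), b)   [R3 at 1.1.2]
4. cons(cons(k(cons(b, b), a), b), b)  →  cons(cons(cons(b, b), b), b)   [R3 at 1.1]

cons(cons(cons(b, b), b), b)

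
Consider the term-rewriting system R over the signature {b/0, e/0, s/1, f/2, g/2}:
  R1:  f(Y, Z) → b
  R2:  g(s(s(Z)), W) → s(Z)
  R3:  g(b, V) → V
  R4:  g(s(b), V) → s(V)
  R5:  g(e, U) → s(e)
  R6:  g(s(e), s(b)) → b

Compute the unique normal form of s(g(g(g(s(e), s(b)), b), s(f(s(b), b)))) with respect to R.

1. s(g(g(g(s(e), s(b)), b), s(f(s(b), b))))  →  s(g(g(b, b), s(f(s(b), b))))   [R6 at 1.1.1]
2. s(g(g(b, b), s(f(s(b), b))))  →  s(g(b, s(f(s(b), b))))   [R3 at 1.1]
3. s(g(b, s(f(s(b), b))))  →  s(s(f(s(b), b)))   [R3 at 1]
4. s(s(f(s(b), b)))  →  s(s(b))   [R1 at 1.1]

s(s(b))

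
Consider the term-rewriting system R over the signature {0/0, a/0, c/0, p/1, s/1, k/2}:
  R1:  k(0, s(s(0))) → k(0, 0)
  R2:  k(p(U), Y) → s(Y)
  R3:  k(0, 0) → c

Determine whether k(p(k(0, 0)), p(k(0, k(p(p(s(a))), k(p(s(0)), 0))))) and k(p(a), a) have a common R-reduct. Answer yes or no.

Reduce t₁ = k(p(k(0, 0)), p(k(0, k(p(p(s(a))), k(p(s(0)), 0))))):
1. k(p(k(0, 0)), p(k(0, k(p(p(s(a))), k(p(s(0)), 0)))))  →  s(p(k(0, k(p(p(s(a))), k(p(s(0)), 0)))))   [R2 at ε]
2. s(p(k(0, k(p(p(s(a))), k(p(s(0)), 0)))))  →  s(p(k(0, s(k(p(s(0)), 0)))))   [R2 at 1.1.2]
3. s(p(k(0, s(k(p(s(0)), 0)))))  →  s(p(k(0, s(s(0)))))   [R2 at 1.1.2.1]
4. s(p(k(0, s(s(0)))))  →  s(p(k(0, 0)))   [R1 at 1.1]
5. s(p(k(0, 0)))  →  s(p(c))   [R3 at 1.1]

Reduce t₂ = k(p(a), a):
1. k(p(a), a)  →  s(a)   [R2 at ε]

no — NF(t₁) = s(p(c)), NF(t₂) = s(a)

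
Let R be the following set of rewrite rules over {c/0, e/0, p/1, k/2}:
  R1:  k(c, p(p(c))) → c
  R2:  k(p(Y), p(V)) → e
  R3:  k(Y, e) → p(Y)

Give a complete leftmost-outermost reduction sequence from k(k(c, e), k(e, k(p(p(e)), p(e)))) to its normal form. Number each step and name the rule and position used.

1. k(k(c, e), k(e, k(p(p(e)), p(e))))  →  k(p(c), k(e, k(p(p(e)), p(e))))   [R3 at 1]
2. k(p(c), k(e, k(p(p(e)), p(e))))  →  k(p(c), k(e, e))   [R2 at 2.2]
3. k(p(c), k(e, e))  →  k(p(c), p(e))   [R3 at 2]
4. k(p(c), p(e))  →  e   [R2 at ε]

e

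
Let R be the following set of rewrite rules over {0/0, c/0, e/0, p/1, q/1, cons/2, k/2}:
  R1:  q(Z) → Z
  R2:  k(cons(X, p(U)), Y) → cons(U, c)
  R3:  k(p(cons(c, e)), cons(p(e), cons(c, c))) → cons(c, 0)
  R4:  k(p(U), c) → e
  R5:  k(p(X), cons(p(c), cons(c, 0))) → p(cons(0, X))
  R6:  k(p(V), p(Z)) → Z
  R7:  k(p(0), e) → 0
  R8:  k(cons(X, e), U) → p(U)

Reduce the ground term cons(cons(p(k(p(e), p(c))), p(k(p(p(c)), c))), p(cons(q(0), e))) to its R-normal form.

cons(cons(p(c), p(e)), p(cons(0, e)))

1. cons(cons(p(k(p(e), p(c))), p(k(p(p(c)), c))), p(cons(q(0), e)))  →  cons(cons(p(c), p(k(p(p(c)), c))), p(cons(q(0), e)))   [R6 at 1.1.1]
2. cons(cons(p(c), p(k(p(p(c)), c))), p(cons(q(0), e)))  →  cons(cons(p(c), p(e)), p(cons(q(0), e)))   [R4 at 1.2.1]
3. cons(cons(p(c), p(e)), p(cons(q(0), e)))  →  cons(cons(p(c), p(e)), p(cons(0, e)))   [R1 at 2.1.1]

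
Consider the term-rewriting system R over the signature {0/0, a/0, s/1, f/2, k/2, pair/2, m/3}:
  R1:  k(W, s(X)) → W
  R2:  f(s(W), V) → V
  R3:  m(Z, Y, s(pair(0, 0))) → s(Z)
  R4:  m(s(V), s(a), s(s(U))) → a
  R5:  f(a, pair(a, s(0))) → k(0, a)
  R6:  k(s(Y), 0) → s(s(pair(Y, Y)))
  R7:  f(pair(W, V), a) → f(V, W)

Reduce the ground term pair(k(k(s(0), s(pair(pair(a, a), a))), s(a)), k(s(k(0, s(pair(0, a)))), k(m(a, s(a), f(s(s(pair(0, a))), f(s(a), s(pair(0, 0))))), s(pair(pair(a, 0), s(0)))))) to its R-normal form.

pair(s(0), s(0))

1. pair(k(k(s(0), s(pair(pair(a, a), a))), s(a)), k(s(k(0, s(pair(0, a)))), k(m(a, s(a), f(s(s(pair(0, a))), f(s(a), s(pair(0, 0))))), s(pair(pair(a, 0), s(0))))))  →  pair(k(s(0), s(pair(pair(a, a), a))), k(s(k(0, s(pair(0, a)))), k(m(a, s(a), f(s(s(pair(0, a))), f(s(a), s(pair(0, 0))))), s(pair(pair(a, 0), s(0))))))   [R1 at 1]
2. pair(k(s(0), s(pair(pair(a, a), a))), k(s(k(0, s(pair(0, a)))), k(m(a, s(a), f(s(s(pair(0, a))), f(s(a), s(pair(0, 0))))), s(pair(pair(a, 0), s(0))))))  →  pair(s(0), k(s(k(0, s(pair(0, a)))), k(m(a, s(a), f(s(s(pair(0, a))), f(s(a), s(pair(0, 0))))), s(pair(pair(a, 0), s(0))))))   [R1 at 1]
3. pair(s(0), k(s(k(0, s(pair(0, a)))), k(m(a, s(a), f(s(s(pair(0, a))), f(s(a), s(pair(0, 0))))), s(pair(pair(a, 0), s(0))))))  →  pair(s(0), k(s(0), k(m(a, s(a), f(s(s(pair(0, a))), f(s(a), s(pair(0, 0))))), s(pair(pair(a, 0), s(0))))))   [R1 at 2.1.1]
4. pair(s(0), k(s(0), k(m(a, s(a), f(s(s(pair(0, a))), f(s(a), s(pair(0, 0))))), s(pair(pair(a, 0), s(0))))))  →  pair(s(0), k(s(0), m(a, s(a), f(s(s(pair(0, a))), f(s(a), s(pair(0, 0)))))))   [R1 at 2.2]
5. pair(s(0), k(s(0), m(a, s(a), f(s(s(pair(0, a))), f(s(a), s(pair(0, 0)))))))  →  pair(s(0), k(s(0), m(a, s(a), f(s(a), s(pair(0, 0))))))   [R2 at 2.2.3]
6. pair(s(0), k(s(0), m(a, s(a), f(s(a), s(pair(0, 0))))))  →  pair(s(0), k(s(0), m(a, s(a), s(pair(0, 0)))))   [R2 at 2.2.3]
7. pair(s(0), k(s(0), m(a, s(a), s(pair(0, 0)))))  →  pair(s(0), k(s(0), s(a)))   [R3 at 2.2]
8. pair(s(0), k(s(0), s(a)))  →  pair(s(0), s(0))   [R1 at 2]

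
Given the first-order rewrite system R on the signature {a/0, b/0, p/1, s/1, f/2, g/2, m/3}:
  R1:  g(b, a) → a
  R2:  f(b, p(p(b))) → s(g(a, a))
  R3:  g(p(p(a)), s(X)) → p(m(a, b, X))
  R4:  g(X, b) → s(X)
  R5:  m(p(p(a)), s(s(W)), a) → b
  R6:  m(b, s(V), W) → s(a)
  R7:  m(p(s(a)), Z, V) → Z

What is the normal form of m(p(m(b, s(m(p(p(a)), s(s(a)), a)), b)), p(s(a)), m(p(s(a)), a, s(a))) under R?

1. m(p(m(b, s(m(p(p(a)), s(s(a)), a)), b)), p(s(a)), m(p(s(a)), a, s(a)))  →  m(p(s(a)), p(s(a)), m(p(s(a)), a, s(a)))   [R6 at 1.1]
2. m(p(s(a)), p(s(a)), m(p(s(a)), a, s(a)))  →  p(s(a))   [R7 at ε]

p(s(a))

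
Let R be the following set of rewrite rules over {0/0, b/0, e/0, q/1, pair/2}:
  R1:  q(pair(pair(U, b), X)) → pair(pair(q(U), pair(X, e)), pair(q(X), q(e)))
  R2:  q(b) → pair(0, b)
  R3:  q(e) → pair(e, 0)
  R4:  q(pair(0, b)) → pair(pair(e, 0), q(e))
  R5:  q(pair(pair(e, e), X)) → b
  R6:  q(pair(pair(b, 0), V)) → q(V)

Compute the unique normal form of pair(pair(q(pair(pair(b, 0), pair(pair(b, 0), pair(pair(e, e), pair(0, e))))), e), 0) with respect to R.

pair(pair(b, e), 0)

1. pair(pair(q(pair(pair(b, 0), pair(pair(b, 0), pair(pair(e, e), pair(0, e))))), e), 0)  →  pair(pair(q(pair(pair(b, 0), pair(pair(e, e), pair(0, e)))), e), 0)   [R6 at 1.1]
2. pair(pair(q(pair(pair(b, 0), pair(pair(e, e), pair(0, e)))), e), 0)  →  pair(pair(q(pair(pair(e, e), pair(0, e))), e), 0)   [R6 at 1.1]
3. pair(pair(q(pair(pair(e, e), pair(0, e))), e), 0)  →  pair(pair(b, e), 0)   [R5 at 1.1]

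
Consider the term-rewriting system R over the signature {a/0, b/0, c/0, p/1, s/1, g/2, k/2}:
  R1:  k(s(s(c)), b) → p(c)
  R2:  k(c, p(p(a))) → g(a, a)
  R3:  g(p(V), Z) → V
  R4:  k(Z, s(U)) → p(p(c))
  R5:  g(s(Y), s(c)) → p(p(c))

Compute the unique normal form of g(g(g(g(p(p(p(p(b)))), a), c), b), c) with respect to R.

1. g(g(g(g(p(p(p(p(b)))), a), c), b), c)  →  g(g(g(p(p(p(b))), c), b), c)   [R3 at 1.1.1]
2. g(g(g(p(p(p(b))), c), b), c)  →  g(g(p(p(b)), b), c)   [R3 at 1.1]
3. g(g(p(p(b)), b), c)  →  g(p(b), c)   [R3 at 1]
4. g(p(b), c)  →  b   [R3 at ε]

b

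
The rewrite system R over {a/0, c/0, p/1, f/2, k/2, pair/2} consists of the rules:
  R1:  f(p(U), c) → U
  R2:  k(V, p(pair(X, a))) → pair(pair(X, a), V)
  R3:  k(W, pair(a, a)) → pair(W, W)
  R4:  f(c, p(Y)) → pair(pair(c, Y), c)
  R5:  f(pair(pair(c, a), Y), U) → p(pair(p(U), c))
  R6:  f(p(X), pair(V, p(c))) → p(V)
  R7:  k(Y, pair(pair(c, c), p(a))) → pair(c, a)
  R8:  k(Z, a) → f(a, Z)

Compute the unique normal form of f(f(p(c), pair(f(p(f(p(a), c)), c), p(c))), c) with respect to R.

1. f(f(p(c), pair(f(p(f(p(a), c)), c), p(c))), c)  →  f(p(f(p(f(p(a), c)), c)), c)   [R6 at 1]
2. f(p(f(p(f(p(a), c)), c)), c)  →  f(p(f(p(a), c)), c)   [R1 at ε]
3. f(p(f(p(a), c)), c)  →  f(p(a), c)   [R1 at ε]
4. f(p(a), c)  →  a   [R1 at ε]

a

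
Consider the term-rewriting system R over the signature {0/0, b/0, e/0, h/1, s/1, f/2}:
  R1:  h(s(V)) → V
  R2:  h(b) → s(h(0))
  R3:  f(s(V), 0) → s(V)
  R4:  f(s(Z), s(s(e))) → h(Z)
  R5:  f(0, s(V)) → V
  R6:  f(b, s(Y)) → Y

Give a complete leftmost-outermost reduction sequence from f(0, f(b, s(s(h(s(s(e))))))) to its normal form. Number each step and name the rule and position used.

s(e)

1. f(0, f(b, s(s(h(s(s(e)))))))  →  f(0, s(h(s(s(e)))))   [R6 at 2]
2. f(0, s(h(s(s(e)))))  →  h(s(s(e)))   [R5 at ε]
3. h(s(s(e)))  →  s(e)   [R1 at ε]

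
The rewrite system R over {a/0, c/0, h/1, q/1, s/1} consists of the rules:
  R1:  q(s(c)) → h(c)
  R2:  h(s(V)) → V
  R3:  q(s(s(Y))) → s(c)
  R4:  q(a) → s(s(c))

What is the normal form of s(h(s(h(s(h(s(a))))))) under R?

s(a)

1. s(h(s(h(s(h(s(a)))))))  →  s(h(s(h(s(a)))))   [R2 at 1]
2. s(h(s(h(s(a)))))  →  s(h(s(a)))   [R2 at 1]
3. s(h(s(a)))  →  s(a)   [R2 at 1]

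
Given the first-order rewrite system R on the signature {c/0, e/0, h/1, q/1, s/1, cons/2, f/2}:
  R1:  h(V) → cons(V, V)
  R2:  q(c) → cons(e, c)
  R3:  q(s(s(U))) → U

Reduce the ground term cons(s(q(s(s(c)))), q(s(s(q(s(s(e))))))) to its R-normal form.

cons(s(c), e)

1. cons(s(q(s(s(c)))), q(s(s(q(s(s(e)))))))  →  cons(s(c), q(s(s(q(s(s(e)))))))   [R3 at 1.1]
2. cons(s(c), q(s(s(q(s(s(e)))))))  →  cons(s(c), q(s(s(e))))   [R3 at 2]
3. cons(s(c), q(s(s(e))))  →  cons(s(c), e)   [R3 at 2]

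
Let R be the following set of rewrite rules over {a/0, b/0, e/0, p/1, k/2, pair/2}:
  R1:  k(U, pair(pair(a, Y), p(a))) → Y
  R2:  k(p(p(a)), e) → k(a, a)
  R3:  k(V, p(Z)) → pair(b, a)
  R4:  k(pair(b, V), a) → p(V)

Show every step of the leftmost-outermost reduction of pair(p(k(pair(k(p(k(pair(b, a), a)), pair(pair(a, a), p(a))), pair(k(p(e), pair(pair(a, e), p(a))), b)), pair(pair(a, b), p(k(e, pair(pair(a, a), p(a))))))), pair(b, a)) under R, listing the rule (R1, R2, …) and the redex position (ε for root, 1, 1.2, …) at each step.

pair(p(b), pair(b, a))

1. pair(p(k(pair(k(p(k(pair(b, a), a)), pair(pair(a, a), p(a))), pair(k(p(e), pair(pair(a, e), p(a))), b)), pair(pair(a, b), p(k(e, pair(pair(a, a), p(a))))))), pair(b, a))  →  pair(p(k(pair(a, pair(k(p(e), pair(pair(a, e), p(a))), b)), pair(pair(a, b), p(k(e, pair(pair(a, a), p(a))))))), pair(b, a))   [R1 at 1.1.1.1]
2. pair(p(k(pair(a, pair(k(p(e), pair(pair(a, e), p(a))), b)), pair(pair(a, b), p(k(e, pair(pair(a, a), p(a))))))), pair(b, a))  →  pair(p(k(pair(a, pair(e, b)), pair(pair(a, b), p(k(e, pair(pair(a, a), p(a))))))), pair(b, a))   [R1 at 1.1.1.2.1]
3. pair(p(k(pair(a, pair(e, b)), pair(pair(a, b), p(k(e, pair(pair(a, a), p(a))))))), pair(b, a))  →  pair(p(k(pair(a, pair(e, b)), pair(pair(a, b), p(a)))), pair(b, a))   [R1 at 1.1.2.2.1]
4. pair(p(k(pair(a, pair(e, b)), pair(pair(a, b), p(a)))), pair(b, a))  →  pair(p(b), pair(b, a))   [R1 at 1.1]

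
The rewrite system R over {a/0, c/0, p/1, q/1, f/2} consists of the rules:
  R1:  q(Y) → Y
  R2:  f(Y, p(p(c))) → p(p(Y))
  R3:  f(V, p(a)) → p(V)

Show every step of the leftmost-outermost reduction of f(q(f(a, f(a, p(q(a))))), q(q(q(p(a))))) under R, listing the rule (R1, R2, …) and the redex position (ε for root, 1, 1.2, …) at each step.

1. f(q(f(a, f(a, p(q(a))))), q(q(q(p(a)))))  →  f(f(a, f(a, p(q(a)))), q(q(q(p(a)))))   [R1 at 1]
2. f(f(a, f(a, p(q(a)))), q(q(q(p(a)))))  →  f(f(a, f(a, p(a))), q(q(q(p(a)))))   [R1 at 1.2.2.1]
3. f(f(a, f(a, p(a))), q(q(q(p(a)))))  →  f(f(a, p(a)), q(q(q(p(a)))))   [R3 at 1.2]
4. f(f(a, p(a)), q(q(q(p(a)))))  →  f(p(a), q(q(q(p(a)))))   [R3 at 1]
5. f(p(a), q(q(q(p(a)))))  →  f(p(a), q(q(p(a))))   [R1 at 2]
6. f(p(a), q(q(p(a))))  →  f(p(a), q(p(a)))   [R1 at 2]
7. f(p(a), q(p(a)))  →  f(p(a), p(a))   [R1 at 2]
8. f(p(a), p(a))  →  p(p(a))   [R3 at ε]

p(p(a))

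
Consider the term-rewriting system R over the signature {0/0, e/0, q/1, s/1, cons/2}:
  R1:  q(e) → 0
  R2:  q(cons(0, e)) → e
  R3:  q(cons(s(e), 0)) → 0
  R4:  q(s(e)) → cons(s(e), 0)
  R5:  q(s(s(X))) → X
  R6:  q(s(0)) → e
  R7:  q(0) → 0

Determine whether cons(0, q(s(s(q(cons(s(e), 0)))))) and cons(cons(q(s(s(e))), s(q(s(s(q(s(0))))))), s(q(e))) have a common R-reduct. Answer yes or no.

Reduce t₁ = cons(0, q(s(s(q(cons(s(e), 0)))))):
1. cons(0, q(s(s(q(cons(s(e), 0))))))  →  cons(0, q(cons(s(e), 0)))   [R5 at 2]
2. cons(0, q(cons(s(e), 0)))  →  cons(0, 0)   [R3 at 2]

Reduce t₂ = cons(cons(q(s(s(e))), s(q(s(s(q(s(0))))))), s(q(e))):
1. cons(cons(q(s(s(e))), s(q(s(s(q(s(0))))))), s(q(e)))  →  cons(cons(e, s(q(s(s(q(s(0))))))), s(q(e)))   [R5 at 1.1]
2. cons(cons(e, s(q(s(s(q(s(0))))))), s(q(e)))  →  cons(cons(e, s(q(s(0)))), s(q(e)))   [R5 at 1.2.1]
3. cons(cons(e, s(q(s(0)))), s(q(e)))  →  cons(cons(e, s(e)), s(q(e)))   [R6 at 1.2.1]
4. cons(cons(e, s(e)), s(q(e)))  →  cons(cons(e, s(e)), s(0))   [R1 at 2.1]

no — NF(t₁) = cons(0, 0), NF(t₂) = cons(cons(e, s(e)), s(0))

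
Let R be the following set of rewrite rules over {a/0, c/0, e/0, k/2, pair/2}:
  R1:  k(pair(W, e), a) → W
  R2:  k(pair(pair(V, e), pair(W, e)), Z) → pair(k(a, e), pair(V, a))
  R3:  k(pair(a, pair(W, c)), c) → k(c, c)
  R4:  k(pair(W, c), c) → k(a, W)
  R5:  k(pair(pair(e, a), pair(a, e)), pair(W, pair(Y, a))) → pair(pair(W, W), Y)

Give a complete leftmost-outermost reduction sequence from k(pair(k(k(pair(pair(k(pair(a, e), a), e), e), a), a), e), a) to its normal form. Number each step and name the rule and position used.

a

1. k(pair(k(k(pair(pair(k(pair(a, e), a), e), e), a), a), e), a)  →  k(k(pair(pair(k(pair(a, e), a), e), e), a), a)   [R1 at ε]
2. k(k(pair(pair(k(pair(a, e), a), e), e), a), a)  →  k(pair(k(pair(a, e), a), e), a)   [R1 at 1]
3. k(pair(k(pair(a, e), a), e), a)  →  k(pair(a, e), a)   [R1 at ε]
4. k(pair(a, e), a)  →  a   [R1 at ε]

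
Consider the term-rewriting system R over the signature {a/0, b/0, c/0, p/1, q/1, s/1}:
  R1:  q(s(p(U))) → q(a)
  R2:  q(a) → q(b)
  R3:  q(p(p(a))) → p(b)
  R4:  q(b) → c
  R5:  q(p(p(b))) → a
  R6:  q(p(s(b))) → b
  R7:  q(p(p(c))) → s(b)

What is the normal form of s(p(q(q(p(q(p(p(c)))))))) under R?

1. s(p(q(q(p(q(p(p(c))))))))  →  s(p(q(q(p(s(b))))))   [R7 at 1.1.1.1.1]
2. s(p(q(q(p(s(b))))))  →  s(p(q(b)))   [R6 at 1.1.1]
3. s(p(q(b)))  →  s(p(c))   [R4 at 1.1]

s(p(c))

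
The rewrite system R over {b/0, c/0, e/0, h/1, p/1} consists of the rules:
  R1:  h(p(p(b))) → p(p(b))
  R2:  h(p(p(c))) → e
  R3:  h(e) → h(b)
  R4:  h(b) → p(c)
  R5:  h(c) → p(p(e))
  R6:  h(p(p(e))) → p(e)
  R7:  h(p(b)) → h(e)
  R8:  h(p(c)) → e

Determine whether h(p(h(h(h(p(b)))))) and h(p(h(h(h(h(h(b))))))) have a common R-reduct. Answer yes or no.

yes — NF(t₁) = e, NF(t₂) = e

Reduce t₁ = h(p(h(h(h(p(b)))))):
1. h(p(h(h(h(p(b))))))  →  h(p(h(h(h(e)))))   [R7 at 1.1.1.1]
2. h(p(h(h(h(e)))))  →  h(p(h(h(h(b)))))   [R3 at 1.1.1.1]
3. h(p(h(h(h(b)))))  →  h(p(h(h(p(c)))))   [R4 at 1.1.1.1]
4. h(p(h(h(p(c)))))  →  h(p(h(e)))   [R8 at 1.1.1]
5. h(p(h(e)))  →  h(p(h(b)))   [R3 at 1.1]
6. h(p(h(b)))  →  h(p(p(c)))   [R4 at 1.1]
7. h(p(p(c)))  →  e   [R2 at ε]

Reduce t₂ = h(p(h(h(h(h(h(b))))))):
1. h(p(h(h(h(h(h(b)))))))  →  h(p(h(h(h(h(p(c)))))))   [R4 at 1.1.1.1.1.1]
2. h(p(h(h(h(h(p(c)))))))  →  h(p(h(h(h(e)))))   [R8 at 1.1.1.1.1]
3. h(p(h(h(h(e)))))  →  h(p(h(h(h(b)))))   [R3 at 1.1.1.1]
4. h(p(h(h(h(b)))))  →  h(p(h(h(p(c)))))   [R4 at 1.1.1.1]
5. h(p(h(h(p(c)))))  →  h(p(h(e)))   [R8 at 1.1.1]
6. h(p(h(e)))  →  h(p(h(b)))   [R3 at 1.1]
7. h(p(h(b)))  →  h(p(p(c)))   [R4 at 1.1]
8. h(p(p(c)))  →  e   [R2 at ε]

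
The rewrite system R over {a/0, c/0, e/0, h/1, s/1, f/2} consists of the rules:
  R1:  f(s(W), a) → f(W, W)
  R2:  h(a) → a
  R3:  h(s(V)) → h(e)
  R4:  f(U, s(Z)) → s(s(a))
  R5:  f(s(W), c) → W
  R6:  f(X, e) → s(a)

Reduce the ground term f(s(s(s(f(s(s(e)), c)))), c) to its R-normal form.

s(s(s(e)))

1. f(s(s(s(f(s(s(e)), c)))), c)  →  s(s(f(s(s(e)), c)))   [R5 at ε]
2. s(s(f(s(s(e)), c)))  →  s(s(s(e)))   [R5 at 1.1]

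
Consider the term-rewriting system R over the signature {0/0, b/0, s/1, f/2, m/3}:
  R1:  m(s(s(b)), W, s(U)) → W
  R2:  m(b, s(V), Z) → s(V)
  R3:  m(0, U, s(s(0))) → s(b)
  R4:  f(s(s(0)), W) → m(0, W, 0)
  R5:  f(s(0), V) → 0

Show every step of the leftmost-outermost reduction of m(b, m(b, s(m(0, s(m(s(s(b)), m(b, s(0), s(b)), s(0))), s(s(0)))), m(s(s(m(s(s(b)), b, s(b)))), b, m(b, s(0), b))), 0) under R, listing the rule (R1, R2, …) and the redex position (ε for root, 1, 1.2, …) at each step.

1. m(b, m(b, s(m(0, s(m(s(s(b)), m(b, s(0), s(b)), s(0))), s(s(0)))), m(s(s(m(s(s(b)), b, s(b)))), b, m(b, s(0), b))), 0)  →  m(b, s(m(0, s(m(s(s(b)), m(b, s(0), s(b)), s(0))), s(s(0)))), 0)   [R2 at 2]
2. m(b, s(m(0, s(m(s(s(b)), m(b, s(0), s(b)), s(0))), s(s(0)))), 0)  →  s(m(0, s(m(s(s(b)), m(b, s(0), s(b)), s(0))), s(s(0))))   [R2 at ε]
3. s(m(0, s(m(s(s(b)), m(b, s(0), s(b)), s(0))), s(s(0))))  →  s(s(b))   [R3 at 1]

s(s(b))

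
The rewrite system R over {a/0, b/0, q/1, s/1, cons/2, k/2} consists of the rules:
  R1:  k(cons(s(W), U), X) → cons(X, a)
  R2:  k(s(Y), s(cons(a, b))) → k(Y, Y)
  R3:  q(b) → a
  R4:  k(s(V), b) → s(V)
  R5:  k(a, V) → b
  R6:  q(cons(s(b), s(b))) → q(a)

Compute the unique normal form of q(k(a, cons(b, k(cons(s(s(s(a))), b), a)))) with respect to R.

a

1. q(k(a, cons(b, k(cons(s(s(s(a))), b), a))))  →  q(b)   [R5 at 1]
2. q(b)  →  a   [R3 at ε]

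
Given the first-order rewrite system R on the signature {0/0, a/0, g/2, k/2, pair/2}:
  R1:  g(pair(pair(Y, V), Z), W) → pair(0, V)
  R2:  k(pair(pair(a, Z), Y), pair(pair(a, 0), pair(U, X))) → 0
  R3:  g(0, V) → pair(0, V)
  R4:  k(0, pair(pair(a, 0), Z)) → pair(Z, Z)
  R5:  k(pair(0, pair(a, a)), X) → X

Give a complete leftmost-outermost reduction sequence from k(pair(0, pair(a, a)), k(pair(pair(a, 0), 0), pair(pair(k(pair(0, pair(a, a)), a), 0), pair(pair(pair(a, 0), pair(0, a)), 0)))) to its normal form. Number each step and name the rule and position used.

1. k(pair(0, pair(a, a)), k(pair(pair(a, 0), 0), pair(pair(k(pair(0, pair(a, a)), a), 0), pair(pair(pair(a, 0), pair(0, a)), 0))))  →  k(pair(pair(a, 0), 0), pair(pair(k(pair(0, pair(a, a)), a), 0), pair(pair(pair(a, 0), pair(0, a)), 0)))   [R5 at ε]
2. k(pair(pair(a, 0), 0), pair(pair(k(pair(0, pair(a, a)), a), 0), pair(pair(pair(a, 0), pair(0, a)), 0)))  →  k(pair(pair(a, 0), 0), pair(pair(a, 0), pair(pair(pair(a, 0), pair(0, a)), 0)))   [R5 at 2.1.1]
3. k(pair(pair(a, 0), 0), pair(pair(a, 0), pair(pair(pair(a, 0), pair(0, a)), 0)))  →  0   [R2 at ε]

0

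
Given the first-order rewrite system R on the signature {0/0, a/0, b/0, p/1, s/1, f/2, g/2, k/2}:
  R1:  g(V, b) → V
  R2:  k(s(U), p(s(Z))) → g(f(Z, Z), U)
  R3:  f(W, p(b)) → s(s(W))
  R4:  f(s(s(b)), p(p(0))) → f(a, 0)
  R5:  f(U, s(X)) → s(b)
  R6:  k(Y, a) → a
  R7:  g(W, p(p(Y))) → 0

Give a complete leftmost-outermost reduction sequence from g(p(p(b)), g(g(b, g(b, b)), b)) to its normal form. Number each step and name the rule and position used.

1. g(p(p(b)), g(g(b, g(b, b)), b))  →  g(p(p(b)), g(b, g(b, b)))   [R1 at 2]
2. g(p(p(b)), g(b, g(b, b)))  →  g(p(p(b)), g(b, b))   [R1 at 2.2]
3. g(p(p(b)), g(b, b))  →  g(p(p(b)), b)   [R1 at 2]
4. g(p(p(b)), b)  →  p(p(b))   [R1 at ε]

p(p(b))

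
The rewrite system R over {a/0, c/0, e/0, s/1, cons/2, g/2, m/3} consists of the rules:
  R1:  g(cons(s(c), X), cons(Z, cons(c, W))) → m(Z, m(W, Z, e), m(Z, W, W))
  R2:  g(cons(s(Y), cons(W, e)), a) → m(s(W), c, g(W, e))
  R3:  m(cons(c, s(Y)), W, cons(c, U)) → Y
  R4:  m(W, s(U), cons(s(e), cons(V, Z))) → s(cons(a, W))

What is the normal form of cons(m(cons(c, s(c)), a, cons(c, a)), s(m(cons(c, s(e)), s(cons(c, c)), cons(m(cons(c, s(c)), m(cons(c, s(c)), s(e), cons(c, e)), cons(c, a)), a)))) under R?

1. cons(m(cons(c, s(c)), a, cons(c, a)), s(m(cons(c, s(e)), s(cons(c, c)), cons(m(cons(c, s(c)), m(cons(c, s(c)), s(e), cons(c, e)), cons(c, a)), a))))  →  cons(c, s(m(cons(c, s(e)), s(cons(c, c)), cons(m(cons(c, s(c)), m(cons(c, s(c)), s(e), cons(c, e)), cons(c, a)), a))))   [R3 at 1]
2. cons(c, s(m(cons(c, s(e)), s(cons(c, c)), cons(m(cons(c, s(c)), m(cons(c, s(c)), s(e), cons(c, e)), cons(c, a)), a))))  →  cons(c, s(m(cons(c, s(e)), s(cons(c, c)), cons(c, a))))   [R3 at 2.1.3.1]
3. cons(c, s(m(cons(c, s(e)), s(cons(c, c)), cons(c, a))))  →  cons(c, s(e))   [R3 at 2.1]

cons(c, s(e))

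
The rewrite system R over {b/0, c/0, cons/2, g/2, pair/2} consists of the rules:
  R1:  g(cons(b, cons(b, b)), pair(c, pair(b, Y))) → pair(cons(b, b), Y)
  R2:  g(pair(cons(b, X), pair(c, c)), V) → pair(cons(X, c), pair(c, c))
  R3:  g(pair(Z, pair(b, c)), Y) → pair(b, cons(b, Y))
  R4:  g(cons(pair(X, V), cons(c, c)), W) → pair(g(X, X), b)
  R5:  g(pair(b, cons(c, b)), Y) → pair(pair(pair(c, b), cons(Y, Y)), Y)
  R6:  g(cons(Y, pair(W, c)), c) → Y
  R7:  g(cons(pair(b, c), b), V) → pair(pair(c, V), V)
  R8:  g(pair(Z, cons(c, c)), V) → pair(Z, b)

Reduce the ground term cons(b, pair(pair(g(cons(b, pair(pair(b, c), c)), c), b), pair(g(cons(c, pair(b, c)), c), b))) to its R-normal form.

cons(b, pair(pair(b, b), pair(c, b)))

1. cons(b, pair(pair(g(cons(b, pair(pair(b, c), c)), c), b), pair(g(cons(c, pair(b, c)), c), b)))  →  cons(b, pair(pair(b, b), pair(g(cons(c, pair(b, c)), c), b)))   [R6 at 2.1.1]
2. cons(b, pair(pair(b, b), pair(g(cons(c, pair(b, c)), c), b)))  →  cons(b, pair(pair(b, b), pair(c, b)))   [R6 at 2.2.1]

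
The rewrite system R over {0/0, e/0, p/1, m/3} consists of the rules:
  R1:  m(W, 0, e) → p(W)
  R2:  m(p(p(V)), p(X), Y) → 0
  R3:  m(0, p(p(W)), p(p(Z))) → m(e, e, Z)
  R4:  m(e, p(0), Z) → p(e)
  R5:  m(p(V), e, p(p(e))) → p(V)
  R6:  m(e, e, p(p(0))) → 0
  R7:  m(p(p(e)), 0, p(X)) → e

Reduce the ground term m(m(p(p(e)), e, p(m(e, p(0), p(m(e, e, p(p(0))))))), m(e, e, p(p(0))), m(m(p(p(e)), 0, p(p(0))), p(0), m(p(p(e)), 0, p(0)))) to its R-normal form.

e

1. m(m(p(p(e)), e, p(m(e, p(0), p(m(e, e, p(p(0))))))), m(e, e, p(p(0))), m(m(p(p(e)), 0, p(p(0))), p(0), m(p(p(e)), 0, p(0))))  →  m(m(p(p(e)), e, p(p(e))), m(e, e, p(p(0))), m(m(p(p(e)), 0, p(p(0))), p(0), m(p(p(e)), 0, p(0))))   [R4 at 1.3.1]
2. m(m(p(p(e)), e, p(p(e))), m(e, e, p(p(0))), m(m(p(p(e)), 0, p(p(0))), p(0), m(p(p(e)), 0, p(0))))  →  m(p(p(e)), m(e, e, p(p(0))), m(m(p(p(e)), 0, p(p(0))), p(0), m(p(p(e)), 0, p(0))))   [R5 at 1]
3. m(p(p(e)), m(e, e, p(p(0))), m(m(p(p(e)), 0, p(p(0))), p(0), m(p(p(e)), 0, p(0))))  →  m(p(p(e)), 0, m(m(p(p(e)), 0, p(p(0))), p(0), m(p(p(e)), 0, p(0))))   [R6 at 2]
4. m(p(p(e)), 0, m(m(p(p(e)), 0, p(p(0))), p(0), m(p(p(e)), 0, p(0))))  →  m(p(p(e)), 0, m(e, p(0), m(p(p(e)), 0, p(0))))   [R7 at 3.1]
5. m(p(p(e)), 0, m(e, p(0), m(p(p(e)), 0, p(0))))  →  m(p(p(e)), 0, p(e))   [R4 at 3]
6. m(p(p(e)), 0, p(e))  →  e   [R7 at ε]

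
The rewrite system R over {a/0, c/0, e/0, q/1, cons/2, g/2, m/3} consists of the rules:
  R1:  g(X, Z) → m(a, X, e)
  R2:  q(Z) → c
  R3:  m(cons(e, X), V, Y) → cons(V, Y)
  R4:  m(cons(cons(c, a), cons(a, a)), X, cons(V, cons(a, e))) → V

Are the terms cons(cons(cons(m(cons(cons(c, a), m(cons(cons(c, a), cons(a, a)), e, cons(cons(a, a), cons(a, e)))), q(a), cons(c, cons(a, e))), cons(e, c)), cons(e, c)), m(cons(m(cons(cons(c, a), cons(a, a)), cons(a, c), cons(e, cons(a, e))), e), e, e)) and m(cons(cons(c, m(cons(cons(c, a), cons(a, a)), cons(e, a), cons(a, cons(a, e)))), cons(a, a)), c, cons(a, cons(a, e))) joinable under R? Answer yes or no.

no — NF(t₁) = cons(cons(cons(c, cons(e, c)), cons(e, c)), cons(e, e)), NF(t₂) = a

Reduce t₁ = cons(cons(cons(m(cons(cons(c, a), m(cons(cons(c, a), cons(a, a)), e, cons(cons(a, a), cons(a, e)))), q(a), cons(c, cons(a, e))), cons(e, c)), cons(e, c)), m(cons(m(cons(cons(c, a), cons(a, a)), cons(a, c), cons(e, cons(a, e))), e), e, e)):
1. cons(cons(cons(m(cons(cons(c, a), m(cons(cons(c, a), cons(a, a)), e, cons(cons(a, a), cons(a, e)))), q(a), cons(c, cons(a, e))), cons(e, c)), cons(e, c)), m(cons(m(cons(cons(c, a), cons(a, a)), cons(a, c), cons(e, cons(a, e))), e), e, e))  →  cons(cons(cons(m(cons(cons(c, a), cons(a, a)), q(a), cons(c, cons(a, e))), cons(e, c)), cons(e, c)), m(cons(m(cons(cons(c, a), cons(a, a)), cons(a, c), cons(e, cons(a, e))), e), e, e))   [R4 at 1.1.1.1.2]
2. cons(cons(cons(m(cons(cons(c, a), cons(a, a)), q(a), cons(c, cons(a, e))), cons(e, c)), cons(e, c)), m(cons(m(cons(cons(c, a), cons(a, a)), cons(a, c), cons(e, cons(a, e))), e), e, e))  →  cons(cons(cons(c, cons(e, c)), cons(e, c)), m(cons(m(cons(cons(c, a), cons(a, a)), cons(a, c), cons(e, cons(a, e))), e), e, e))   [R4 at 1.1.1]
3. cons(cons(cons(c, cons(e, c)), cons(e, c)), m(cons(m(cons(cons(c, a), cons(a, a)), cons(a, c), cons(e, cons(a, e))), e), e, e))  →  cons(cons(cons(c, cons(e, c)), cons(e, c)), m(cons(e, e), e, e))   [R4 at 2.1.1]
4. cons(cons(cons(c, cons(e, c)), cons(e, c)), m(cons(e, e), e, e))  →  cons(cons(cons(c, cons(e, c)), cons(e, c)), cons(e, e))   [R3 at 2]

Reduce t₂ = m(cons(cons(c, m(cons(cons(c, a), cons(a, a)), cons(e, a), cons(a, cons(a, e)))), cons(a, a)), c, cons(a, cons(a, e))):
1. m(cons(cons(c, m(cons(cons(c, a), cons(a, a)), cons(e, a), cons(a, cons(a, e)))), cons(a, a)), c, cons(a, cons(a, e)))  →  m(cons(cons(c, a), cons(a, a)), c, cons(a, cons(a, e)))   [R4 at 1.1.2]
2. m(cons(cons(c, a), cons(a, a)), c, cons(a, cons(a, e)))  →  a   [R4 at ε]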